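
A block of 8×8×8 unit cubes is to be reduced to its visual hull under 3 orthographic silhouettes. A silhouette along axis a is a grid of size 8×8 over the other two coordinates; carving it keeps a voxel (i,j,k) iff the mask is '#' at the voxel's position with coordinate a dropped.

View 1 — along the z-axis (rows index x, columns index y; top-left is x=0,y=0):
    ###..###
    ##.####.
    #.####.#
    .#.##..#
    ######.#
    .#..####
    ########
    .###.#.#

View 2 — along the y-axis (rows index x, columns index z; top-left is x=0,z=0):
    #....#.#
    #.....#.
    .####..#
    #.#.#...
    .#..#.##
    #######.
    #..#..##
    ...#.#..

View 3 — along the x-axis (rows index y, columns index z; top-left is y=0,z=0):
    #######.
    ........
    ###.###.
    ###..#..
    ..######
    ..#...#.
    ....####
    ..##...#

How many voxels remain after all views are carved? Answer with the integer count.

full grid |V| = 512
V1 z: intersect with XY mask (47 set) -- 376 left
V2 y: intersect with XZ mask (30 set) -- 177 left
V3 x: intersect with YZ mask (32 set) -- 76 left

76 voxels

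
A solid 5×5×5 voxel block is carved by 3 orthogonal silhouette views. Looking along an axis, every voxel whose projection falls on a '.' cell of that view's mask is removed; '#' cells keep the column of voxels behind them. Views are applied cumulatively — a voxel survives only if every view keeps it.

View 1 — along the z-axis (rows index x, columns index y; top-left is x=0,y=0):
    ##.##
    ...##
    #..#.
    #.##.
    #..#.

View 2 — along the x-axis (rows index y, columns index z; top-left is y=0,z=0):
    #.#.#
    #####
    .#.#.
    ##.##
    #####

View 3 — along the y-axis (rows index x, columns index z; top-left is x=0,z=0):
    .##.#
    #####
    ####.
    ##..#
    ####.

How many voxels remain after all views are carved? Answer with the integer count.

voxel count = 35

before carving: 125 voxels (5×5×5)
[1] z-view keeps 13 columns → grid now 65
[2] x-view keeps 19 columns → grid now 49
[3] y-view keeps 19 columns → grid now 35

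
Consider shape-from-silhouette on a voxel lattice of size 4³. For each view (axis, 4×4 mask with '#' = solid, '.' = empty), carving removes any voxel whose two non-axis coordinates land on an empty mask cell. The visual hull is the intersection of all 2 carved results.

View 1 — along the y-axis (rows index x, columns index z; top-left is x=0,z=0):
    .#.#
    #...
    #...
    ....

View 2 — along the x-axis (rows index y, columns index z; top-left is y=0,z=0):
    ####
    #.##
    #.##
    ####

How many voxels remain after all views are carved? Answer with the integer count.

before carving: 64 voxels (4×4×4)
step 1: project along y, AND mask (4/16) → |grid| = 16
step 2: project along x, AND mask (14/16) → |grid| = 14

remaining voxels: 14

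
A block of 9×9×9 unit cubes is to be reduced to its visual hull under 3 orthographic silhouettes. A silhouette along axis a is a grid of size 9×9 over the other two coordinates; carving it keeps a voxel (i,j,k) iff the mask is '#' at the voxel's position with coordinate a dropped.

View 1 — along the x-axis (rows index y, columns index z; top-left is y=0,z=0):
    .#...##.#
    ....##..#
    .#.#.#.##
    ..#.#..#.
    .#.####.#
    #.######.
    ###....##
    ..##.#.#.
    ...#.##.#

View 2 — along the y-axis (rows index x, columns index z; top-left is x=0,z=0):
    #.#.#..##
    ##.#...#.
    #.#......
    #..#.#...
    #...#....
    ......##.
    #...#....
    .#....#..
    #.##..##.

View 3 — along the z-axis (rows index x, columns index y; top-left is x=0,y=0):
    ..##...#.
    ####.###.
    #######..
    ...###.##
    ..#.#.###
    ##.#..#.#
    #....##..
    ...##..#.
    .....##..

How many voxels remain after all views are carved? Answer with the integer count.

53 voxels

start: 9×9×9 = 729 voxels
[1] x-view keeps 41 columns → grid now 369
[2] y-view keeps 27 columns → grid now 106
[3] z-view keeps 40 columns → grid now 53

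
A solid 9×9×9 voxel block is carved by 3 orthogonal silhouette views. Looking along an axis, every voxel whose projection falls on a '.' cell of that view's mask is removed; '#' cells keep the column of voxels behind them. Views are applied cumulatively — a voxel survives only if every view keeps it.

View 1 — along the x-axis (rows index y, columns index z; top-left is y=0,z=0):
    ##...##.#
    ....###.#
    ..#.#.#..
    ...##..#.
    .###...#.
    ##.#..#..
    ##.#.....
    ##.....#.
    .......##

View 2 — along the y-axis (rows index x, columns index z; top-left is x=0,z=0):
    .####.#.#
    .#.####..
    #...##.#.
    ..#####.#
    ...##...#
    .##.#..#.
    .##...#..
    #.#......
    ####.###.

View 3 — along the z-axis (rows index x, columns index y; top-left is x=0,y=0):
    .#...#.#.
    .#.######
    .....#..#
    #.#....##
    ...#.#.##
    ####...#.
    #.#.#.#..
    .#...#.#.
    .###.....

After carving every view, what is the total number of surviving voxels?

initial block: 9^3 = 729
step 1: project along x, AND mask (31/81) → |grid| = 279
step 2: project along y, AND mask (40/81) → |grid| = 136
step 3: project along z, AND mask (35/81) → |grid| = 56

voxel count = 56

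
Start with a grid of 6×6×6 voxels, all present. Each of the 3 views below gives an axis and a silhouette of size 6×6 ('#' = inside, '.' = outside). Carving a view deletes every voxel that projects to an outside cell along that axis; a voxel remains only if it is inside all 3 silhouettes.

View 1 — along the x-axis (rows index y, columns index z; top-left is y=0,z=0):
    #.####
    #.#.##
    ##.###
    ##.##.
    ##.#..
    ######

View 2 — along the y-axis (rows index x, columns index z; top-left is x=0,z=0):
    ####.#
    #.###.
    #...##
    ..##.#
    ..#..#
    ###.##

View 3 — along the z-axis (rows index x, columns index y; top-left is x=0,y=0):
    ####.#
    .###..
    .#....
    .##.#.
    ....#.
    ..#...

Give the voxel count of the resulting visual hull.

full grid |V| = 216
after view 1 [x-axis, 27 of 36 cells solid] → remaining = 162
after view 2 [y-axis, 22 of 36 cells solid] → remaining = 97
after view 3 [z-axis, 14 of 36 cells solid] → remaining = 40

voxel count = 40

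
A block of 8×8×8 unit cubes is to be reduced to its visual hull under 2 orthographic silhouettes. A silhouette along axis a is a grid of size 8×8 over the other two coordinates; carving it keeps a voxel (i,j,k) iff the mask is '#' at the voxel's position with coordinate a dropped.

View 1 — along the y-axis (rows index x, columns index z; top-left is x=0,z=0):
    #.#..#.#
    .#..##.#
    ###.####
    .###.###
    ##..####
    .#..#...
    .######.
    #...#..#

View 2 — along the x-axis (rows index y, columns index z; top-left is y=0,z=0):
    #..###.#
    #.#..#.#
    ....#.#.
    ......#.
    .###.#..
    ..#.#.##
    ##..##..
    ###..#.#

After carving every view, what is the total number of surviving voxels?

voxel count = 144

full grid |V| = 512
step 1: project along y, AND mask (38/64) → |grid| = 304
step 2: project along x, AND mask (29/64) → |grid| = 144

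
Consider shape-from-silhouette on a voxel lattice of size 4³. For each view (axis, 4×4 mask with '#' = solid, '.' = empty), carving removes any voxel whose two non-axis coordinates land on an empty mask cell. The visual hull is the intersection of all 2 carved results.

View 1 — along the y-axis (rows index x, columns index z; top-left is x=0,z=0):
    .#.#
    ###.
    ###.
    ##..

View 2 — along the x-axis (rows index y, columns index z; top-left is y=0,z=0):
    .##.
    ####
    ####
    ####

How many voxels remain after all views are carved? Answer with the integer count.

full grid |V| = 64
carve view 1 (along y, XZ-mask fill 10/16): 40 voxels remain
carve view 2 (along x, YZ-mask fill 14/16): 36 voxels remain

voxel count = 36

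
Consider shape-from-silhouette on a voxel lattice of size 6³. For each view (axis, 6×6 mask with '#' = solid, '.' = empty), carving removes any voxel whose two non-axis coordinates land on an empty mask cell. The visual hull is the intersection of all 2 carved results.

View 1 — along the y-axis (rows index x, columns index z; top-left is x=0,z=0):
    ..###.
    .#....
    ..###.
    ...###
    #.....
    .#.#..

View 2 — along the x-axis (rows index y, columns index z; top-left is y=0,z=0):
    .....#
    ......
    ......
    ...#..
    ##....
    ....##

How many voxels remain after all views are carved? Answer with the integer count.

start: 6×6×6 = 216 voxels
  1. axis=1 (XZ plane), |mask|=13  ⇒  voxels=78
  2. axis=0 (YZ plane), |mask|=6  ⇒  voxels=12

voxel count = 12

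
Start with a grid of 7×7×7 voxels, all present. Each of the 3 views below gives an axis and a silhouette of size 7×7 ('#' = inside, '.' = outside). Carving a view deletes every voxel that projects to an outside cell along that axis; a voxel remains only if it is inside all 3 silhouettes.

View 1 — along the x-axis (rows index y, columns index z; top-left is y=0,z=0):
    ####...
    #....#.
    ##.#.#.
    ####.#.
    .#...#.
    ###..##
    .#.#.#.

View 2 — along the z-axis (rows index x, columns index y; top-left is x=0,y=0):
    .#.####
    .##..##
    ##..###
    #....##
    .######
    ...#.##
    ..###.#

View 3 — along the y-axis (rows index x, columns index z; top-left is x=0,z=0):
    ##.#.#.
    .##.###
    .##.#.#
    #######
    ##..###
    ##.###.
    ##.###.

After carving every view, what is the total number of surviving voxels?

81 voxels

start: 7×7×7 = 343 voxels
step 1: project along x, AND mask (25/49) → |grid| = 175
step 2: project along z, AND mask (30/49) → |grid| = 107
step 3: project along y, AND mask (35/49) → |grid| = 81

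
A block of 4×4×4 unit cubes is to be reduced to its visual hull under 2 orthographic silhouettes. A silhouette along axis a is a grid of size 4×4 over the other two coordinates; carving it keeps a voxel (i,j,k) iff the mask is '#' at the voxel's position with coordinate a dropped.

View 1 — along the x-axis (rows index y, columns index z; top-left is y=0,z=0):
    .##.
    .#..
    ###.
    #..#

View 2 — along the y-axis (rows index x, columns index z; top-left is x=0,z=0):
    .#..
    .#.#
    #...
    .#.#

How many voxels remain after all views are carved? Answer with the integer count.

before carving: 64 voxels (4×4×4)
  1. axis=0 (YZ plane), |mask|=8  ⇒  voxels=32
  2. axis=1 (XZ plane), |mask|=6  ⇒  voxels=13

13 voxels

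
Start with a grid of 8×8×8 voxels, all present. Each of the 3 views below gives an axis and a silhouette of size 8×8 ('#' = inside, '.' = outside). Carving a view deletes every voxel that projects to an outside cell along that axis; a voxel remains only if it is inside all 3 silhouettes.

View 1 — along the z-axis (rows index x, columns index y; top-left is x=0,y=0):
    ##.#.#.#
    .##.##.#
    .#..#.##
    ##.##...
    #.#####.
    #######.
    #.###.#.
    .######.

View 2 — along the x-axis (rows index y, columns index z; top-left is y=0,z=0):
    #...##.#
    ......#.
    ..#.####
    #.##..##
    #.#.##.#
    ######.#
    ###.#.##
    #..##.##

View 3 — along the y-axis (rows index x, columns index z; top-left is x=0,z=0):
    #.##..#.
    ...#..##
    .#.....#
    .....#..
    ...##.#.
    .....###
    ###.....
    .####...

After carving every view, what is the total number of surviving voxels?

remaining voxels: 73

full grid |V| = 512
[1] z-view keeps 42 columns → grid now 336
[2] x-view keeps 38 columns → grid now 196
[3] y-view keeps 23 columns → grid now 73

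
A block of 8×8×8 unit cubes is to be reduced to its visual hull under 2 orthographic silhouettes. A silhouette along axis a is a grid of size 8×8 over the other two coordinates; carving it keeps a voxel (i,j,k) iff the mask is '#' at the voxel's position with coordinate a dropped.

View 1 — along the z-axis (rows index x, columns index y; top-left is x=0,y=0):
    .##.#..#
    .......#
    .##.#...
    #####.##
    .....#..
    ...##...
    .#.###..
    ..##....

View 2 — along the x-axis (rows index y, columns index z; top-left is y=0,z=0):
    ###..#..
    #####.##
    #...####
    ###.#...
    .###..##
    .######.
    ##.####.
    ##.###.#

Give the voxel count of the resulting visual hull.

voxel count = 129

initial block: 8^3 = 512
[1] z-view keeps 24 columns → grid now 192
[2] x-view keeps 43 columns → grid now 129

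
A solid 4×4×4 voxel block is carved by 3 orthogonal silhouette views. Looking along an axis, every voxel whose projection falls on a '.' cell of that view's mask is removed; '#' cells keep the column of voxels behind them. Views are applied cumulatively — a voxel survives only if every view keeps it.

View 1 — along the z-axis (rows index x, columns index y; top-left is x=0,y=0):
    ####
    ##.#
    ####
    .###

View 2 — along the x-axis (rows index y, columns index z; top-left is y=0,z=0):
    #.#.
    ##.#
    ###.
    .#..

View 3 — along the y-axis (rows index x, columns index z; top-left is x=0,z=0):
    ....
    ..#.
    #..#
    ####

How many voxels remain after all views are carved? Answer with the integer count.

12 voxels

initial block: 4^3 = 64
step 1: project along z, AND mask (14/16) → |grid| = 56
step 2: project along x, AND mask (9/16) → |grid| = 31
step 3: project along y, AND mask (7/16) → |grid| = 12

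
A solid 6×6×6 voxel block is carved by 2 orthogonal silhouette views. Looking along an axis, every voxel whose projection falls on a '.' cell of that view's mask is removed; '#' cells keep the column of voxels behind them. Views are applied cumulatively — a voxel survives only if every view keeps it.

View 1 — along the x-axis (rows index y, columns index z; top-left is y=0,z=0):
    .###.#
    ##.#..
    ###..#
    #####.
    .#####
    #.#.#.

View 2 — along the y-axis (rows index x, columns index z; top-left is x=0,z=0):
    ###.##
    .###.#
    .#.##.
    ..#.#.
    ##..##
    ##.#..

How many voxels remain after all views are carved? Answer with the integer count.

|visual hull| = 85

before carving: 216 voxels (6×6×6)
after view 1 [x-axis, 24 of 36 cells solid] → remaining = 144
after view 2 [y-axis, 21 of 36 cells solid] → remaining = 85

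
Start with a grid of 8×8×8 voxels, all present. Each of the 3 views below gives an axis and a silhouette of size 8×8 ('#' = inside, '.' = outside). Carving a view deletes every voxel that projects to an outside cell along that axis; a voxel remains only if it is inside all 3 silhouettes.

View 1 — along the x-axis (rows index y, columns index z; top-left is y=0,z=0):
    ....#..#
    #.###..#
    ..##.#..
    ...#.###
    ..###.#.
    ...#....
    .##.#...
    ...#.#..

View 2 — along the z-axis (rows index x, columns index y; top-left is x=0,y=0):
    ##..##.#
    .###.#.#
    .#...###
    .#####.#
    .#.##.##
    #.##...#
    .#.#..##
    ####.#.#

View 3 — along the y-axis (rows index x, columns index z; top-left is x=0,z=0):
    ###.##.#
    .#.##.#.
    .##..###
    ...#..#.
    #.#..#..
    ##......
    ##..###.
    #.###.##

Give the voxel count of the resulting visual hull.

voxel count = 56

before carving: 512 voxels (8×8×8)
step 1: project along x, AND mask (24/64) → |grid| = 192
step 2: project along z, AND mask (39/64) → |grid| = 119
step 3: project along y, AND mask (33/64) → |grid| = 56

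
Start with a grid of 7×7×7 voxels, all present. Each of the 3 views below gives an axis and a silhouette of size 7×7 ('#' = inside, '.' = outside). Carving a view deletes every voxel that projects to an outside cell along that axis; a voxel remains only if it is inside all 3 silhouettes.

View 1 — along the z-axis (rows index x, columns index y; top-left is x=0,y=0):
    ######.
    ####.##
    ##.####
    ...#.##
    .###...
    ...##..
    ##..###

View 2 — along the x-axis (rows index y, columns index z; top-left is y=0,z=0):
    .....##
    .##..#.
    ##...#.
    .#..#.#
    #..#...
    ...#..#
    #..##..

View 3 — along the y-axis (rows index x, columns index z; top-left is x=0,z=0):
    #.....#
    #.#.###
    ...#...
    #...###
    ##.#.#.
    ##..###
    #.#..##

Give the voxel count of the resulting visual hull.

voxel count = 41

full grid |V| = 343
after view 1 [z-axis, 31 of 49 cells solid] → remaining = 217
after view 2 [x-axis, 18 of 49 cells solid] → remaining = 80
after view 3 [y-axis, 25 of 49 cells solid] → remaining = 41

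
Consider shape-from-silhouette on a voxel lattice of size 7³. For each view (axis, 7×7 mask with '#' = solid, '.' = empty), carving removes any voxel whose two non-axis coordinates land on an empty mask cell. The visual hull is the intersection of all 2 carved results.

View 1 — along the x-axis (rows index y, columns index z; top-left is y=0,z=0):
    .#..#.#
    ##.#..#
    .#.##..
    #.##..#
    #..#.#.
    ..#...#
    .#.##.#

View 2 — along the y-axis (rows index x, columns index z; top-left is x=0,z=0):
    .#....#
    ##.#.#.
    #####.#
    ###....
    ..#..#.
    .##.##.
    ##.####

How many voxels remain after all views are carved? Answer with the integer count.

87 voxels

initial block: 7^3 = 343
[1] x-view keeps 23 columns → grid now 161
[2] y-view keeps 27 columns → grid now 87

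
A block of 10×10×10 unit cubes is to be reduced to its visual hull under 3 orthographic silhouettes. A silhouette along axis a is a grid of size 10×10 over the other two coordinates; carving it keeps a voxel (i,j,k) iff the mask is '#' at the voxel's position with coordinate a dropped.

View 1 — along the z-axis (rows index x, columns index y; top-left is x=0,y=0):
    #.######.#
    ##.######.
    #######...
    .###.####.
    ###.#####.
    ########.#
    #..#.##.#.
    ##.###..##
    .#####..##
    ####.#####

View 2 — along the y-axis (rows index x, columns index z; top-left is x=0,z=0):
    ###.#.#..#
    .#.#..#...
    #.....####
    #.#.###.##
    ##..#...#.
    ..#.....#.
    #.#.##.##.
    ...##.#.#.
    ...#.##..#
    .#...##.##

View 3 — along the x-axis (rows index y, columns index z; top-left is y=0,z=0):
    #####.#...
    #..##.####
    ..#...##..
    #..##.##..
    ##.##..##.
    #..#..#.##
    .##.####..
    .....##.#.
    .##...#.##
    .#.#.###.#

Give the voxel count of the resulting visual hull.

before carving: 1000 voxels (10×10×10)
[1] z-view keeps 75 columns → grid now 750
[2] y-view keeps 46 columns → grid now 337
[3] x-view keeps 52 columns → grid now 184

184 voxels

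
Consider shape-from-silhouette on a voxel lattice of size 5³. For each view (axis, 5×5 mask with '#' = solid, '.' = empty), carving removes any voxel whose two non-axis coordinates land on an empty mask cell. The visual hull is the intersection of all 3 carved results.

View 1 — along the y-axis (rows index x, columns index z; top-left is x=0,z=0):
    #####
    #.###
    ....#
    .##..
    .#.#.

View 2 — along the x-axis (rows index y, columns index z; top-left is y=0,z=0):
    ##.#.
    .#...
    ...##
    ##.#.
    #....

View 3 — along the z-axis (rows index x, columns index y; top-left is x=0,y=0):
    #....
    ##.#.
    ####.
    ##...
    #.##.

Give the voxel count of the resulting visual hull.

full grid |V| = 125
  1. axis=1 (XZ plane), |mask|=14  ⇒  voxels=70
  2. axis=0 (YZ plane), |mask|=10  ⇒  voxels=27
  3. axis=2 (XY plane), |mask|=13  ⇒  voxels=15

|visual hull| = 15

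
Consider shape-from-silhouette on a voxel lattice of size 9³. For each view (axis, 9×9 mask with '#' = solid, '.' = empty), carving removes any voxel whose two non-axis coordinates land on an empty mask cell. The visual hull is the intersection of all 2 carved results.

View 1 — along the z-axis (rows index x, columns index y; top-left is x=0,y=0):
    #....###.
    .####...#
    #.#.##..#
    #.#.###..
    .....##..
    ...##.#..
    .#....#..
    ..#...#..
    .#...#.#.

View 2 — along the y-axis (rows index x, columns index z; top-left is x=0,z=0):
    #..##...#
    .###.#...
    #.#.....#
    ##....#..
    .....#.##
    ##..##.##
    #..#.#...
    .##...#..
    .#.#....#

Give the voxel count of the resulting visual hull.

initial block: 9^3 = 729
after view 1 [z-axis, 31 of 81 cells solid] → remaining = 279
after view 2 [y-axis, 32 of 81 cells solid] → remaining = 111

111 voxels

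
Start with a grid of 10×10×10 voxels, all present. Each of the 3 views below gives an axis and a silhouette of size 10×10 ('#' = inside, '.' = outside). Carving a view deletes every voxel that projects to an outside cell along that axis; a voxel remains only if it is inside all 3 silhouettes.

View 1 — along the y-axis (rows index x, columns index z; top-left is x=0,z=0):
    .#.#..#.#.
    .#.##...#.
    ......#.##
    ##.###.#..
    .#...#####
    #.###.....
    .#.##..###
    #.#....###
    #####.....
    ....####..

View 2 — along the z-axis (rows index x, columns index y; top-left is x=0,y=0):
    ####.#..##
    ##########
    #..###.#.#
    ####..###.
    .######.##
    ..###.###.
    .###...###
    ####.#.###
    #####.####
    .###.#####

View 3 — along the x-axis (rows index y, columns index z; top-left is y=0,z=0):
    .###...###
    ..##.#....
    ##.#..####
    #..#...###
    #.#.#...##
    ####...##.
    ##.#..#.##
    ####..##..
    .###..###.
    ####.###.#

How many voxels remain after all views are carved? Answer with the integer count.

start: 10×10×10 = 1000 voxels
step 1: project along y, AND mask (47/100) → |grid| = 470
step 2: project along z, AND mask (75/100) → |grid| = 353
step 3: project along x, AND mask (58/100) → |grid| = 205

remaining voxels: 205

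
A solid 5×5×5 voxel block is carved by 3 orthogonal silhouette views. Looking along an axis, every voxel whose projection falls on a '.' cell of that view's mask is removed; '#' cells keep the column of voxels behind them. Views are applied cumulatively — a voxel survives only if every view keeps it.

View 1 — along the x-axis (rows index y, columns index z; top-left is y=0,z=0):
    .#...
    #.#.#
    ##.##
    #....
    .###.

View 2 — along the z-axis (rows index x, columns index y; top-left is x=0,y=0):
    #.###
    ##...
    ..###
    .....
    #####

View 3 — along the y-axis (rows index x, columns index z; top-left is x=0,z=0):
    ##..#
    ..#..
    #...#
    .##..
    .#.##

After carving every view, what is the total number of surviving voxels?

remaining voxels: 17

before carving: 125 voxels (5×5×5)
after view 1 [x-axis, 12 of 25 cells solid] → remaining = 60
after view 2 [z-axis, 14 of 25 cells solid] → remaining = 33
after view 3 [y-axis, 11 of 25 cells solid] → remaining = 17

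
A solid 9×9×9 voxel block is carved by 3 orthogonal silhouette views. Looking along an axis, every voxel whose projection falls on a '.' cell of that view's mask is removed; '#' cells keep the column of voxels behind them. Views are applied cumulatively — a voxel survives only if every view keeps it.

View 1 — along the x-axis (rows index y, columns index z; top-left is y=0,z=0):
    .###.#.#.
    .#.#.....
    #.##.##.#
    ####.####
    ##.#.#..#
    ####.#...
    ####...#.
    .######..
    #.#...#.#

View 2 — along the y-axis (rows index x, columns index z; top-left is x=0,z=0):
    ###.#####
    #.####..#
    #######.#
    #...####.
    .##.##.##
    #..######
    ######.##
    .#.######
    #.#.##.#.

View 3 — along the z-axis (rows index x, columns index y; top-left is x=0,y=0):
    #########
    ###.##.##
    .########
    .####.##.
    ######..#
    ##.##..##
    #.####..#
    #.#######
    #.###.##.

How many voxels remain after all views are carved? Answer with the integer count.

236 voxels

start: 9×9×9 = 729 voxels
after view 1 [x-axis, 46 of 81 cells solid] → remaining = 414
after view 2 [y-axis, 60 of 81 cells solid] → remaining = 291
after view 3 [z-axis, 63 of 81 cells solid] → remaining = 236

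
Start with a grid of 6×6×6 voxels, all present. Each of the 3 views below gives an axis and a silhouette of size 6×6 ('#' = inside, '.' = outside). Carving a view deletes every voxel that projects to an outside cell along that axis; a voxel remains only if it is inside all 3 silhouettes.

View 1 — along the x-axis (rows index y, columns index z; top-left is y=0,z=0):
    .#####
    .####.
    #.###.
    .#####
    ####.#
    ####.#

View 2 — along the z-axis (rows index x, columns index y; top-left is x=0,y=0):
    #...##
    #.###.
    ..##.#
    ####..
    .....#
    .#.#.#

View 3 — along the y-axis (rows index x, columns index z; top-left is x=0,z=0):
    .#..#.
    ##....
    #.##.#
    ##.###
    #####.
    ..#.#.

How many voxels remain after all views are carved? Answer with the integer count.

before carving: 216 voxels (6×6×6)
  1. axis=0 (YZ plane), |mask|=28  ⇒  voxels=168
  2. axis=2 (XY plane), |mask|=18  ⇒  voxels=85
  3. axis=1 (XZ plane), |mask|=20  ⇒  voxels=42

remaining voxels: 42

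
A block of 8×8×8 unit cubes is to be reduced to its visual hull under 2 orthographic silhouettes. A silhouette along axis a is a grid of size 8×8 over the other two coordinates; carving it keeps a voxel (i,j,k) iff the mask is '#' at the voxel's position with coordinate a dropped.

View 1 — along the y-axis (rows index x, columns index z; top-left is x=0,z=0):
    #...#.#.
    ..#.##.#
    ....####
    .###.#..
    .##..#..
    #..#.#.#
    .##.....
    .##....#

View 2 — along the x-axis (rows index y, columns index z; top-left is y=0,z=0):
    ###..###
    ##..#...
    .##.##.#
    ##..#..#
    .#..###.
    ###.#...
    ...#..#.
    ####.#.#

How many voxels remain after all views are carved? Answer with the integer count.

119 voxels

full grid |V| = 512
  1. axis=1 (XZ plane), |mask|=27  ⇒  voxels=216
  2. axis=0 (YZ plane), |mask|=34  ⇒  voxels=119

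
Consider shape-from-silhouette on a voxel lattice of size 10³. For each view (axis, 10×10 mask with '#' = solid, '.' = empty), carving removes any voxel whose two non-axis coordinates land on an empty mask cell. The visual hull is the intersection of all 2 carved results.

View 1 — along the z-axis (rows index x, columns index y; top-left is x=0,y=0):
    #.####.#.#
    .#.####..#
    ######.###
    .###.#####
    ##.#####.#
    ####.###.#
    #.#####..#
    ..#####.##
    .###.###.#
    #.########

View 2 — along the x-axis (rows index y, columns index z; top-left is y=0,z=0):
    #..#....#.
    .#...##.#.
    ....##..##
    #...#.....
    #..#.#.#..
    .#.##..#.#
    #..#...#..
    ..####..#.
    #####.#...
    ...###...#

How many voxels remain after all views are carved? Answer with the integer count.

voxel count = 295

initial block: 10^3 = 1000
after view 1 [z-axis, 76 of 100 cells solid] → remaining = 760
after view 2 [x-axis, 40 of 100 cells solid] → remaining = 295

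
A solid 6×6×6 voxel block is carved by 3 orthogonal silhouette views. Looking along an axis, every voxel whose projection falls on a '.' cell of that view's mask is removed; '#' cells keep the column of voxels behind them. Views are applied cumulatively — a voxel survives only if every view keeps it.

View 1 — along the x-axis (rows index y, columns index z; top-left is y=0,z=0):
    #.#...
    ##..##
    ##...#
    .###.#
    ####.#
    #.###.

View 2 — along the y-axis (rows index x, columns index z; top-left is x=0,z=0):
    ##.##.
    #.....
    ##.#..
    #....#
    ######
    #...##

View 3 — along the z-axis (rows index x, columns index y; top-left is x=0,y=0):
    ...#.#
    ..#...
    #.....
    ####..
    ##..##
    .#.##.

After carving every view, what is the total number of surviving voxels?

initial block: 6^3 = 216
  1. axis=0 (YZ plane), |mask|=22  ⇒  voxels=132
  2. axis=1 (XZ plane), |mask|=19  ⇒  voxels=73
  3. axis=2 (XY plane), |mask|=15  ⇒  voxels=34

34 voxels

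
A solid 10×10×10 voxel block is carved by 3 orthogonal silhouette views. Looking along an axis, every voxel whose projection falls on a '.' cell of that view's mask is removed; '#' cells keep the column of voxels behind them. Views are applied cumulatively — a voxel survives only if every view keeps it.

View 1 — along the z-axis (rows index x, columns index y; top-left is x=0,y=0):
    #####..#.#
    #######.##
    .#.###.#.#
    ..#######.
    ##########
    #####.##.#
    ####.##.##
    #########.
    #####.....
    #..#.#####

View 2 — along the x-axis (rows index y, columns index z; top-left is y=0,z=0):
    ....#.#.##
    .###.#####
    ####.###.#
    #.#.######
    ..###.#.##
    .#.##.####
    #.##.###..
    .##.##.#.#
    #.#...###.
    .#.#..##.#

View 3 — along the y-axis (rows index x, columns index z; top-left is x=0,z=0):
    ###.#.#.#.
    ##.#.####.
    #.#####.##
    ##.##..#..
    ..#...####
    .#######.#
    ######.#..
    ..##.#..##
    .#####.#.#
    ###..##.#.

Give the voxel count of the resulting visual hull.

remaining voxels: 307

start: 10×10×10 = 1000 voxels
step 1: project along z, AND mask (76/100) → |grid| = 760
step 2: project along x, AND mask (63/100) → |grid| = 486
step 3: project along y, AND mask (64/100) → |grid| = 307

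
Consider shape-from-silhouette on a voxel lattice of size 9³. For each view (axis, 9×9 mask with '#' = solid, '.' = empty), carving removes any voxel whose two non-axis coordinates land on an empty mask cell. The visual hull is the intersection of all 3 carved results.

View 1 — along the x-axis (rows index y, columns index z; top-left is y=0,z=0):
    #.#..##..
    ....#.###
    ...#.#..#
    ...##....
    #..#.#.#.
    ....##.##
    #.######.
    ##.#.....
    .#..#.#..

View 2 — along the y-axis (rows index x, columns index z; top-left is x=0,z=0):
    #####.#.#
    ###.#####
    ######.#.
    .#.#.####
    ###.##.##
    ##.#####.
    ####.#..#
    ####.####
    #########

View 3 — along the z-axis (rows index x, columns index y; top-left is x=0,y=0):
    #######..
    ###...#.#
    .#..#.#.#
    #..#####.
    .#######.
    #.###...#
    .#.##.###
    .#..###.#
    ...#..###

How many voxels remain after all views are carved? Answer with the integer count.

voxel count = 147

full grid |V| = 729
[1] x-view keeps 34 columns → grid now 306
[2] y-view keeps 65 columns → grid now 242
[3] z-view keeps 49 columns → grid now 147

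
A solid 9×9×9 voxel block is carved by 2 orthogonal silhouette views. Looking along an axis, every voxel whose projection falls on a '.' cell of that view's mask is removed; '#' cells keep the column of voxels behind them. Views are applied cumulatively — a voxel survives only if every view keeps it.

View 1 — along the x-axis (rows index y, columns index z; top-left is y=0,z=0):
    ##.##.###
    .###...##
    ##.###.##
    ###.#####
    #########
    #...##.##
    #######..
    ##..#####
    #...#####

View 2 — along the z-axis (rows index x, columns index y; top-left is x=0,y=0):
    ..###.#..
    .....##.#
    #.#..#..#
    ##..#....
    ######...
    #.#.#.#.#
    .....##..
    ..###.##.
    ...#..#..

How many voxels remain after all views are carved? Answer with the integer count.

full grid |V| = 729
after view 1 [x-axis, 61 of 81 cells solid] → remaining = 549
after view 2 [z-axis, 34 of 81 cells solid] → remaining = 237

remaining voxels: 237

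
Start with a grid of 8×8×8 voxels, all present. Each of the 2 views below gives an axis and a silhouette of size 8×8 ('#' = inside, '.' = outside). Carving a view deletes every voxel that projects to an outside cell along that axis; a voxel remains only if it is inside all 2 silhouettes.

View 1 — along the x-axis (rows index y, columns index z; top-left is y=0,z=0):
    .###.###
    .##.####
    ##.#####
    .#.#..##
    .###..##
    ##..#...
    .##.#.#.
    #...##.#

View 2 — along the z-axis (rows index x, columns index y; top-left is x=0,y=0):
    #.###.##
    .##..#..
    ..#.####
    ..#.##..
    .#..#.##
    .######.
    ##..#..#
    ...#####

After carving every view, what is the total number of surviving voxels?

remaining voxels: 173

initial block: 8^3 = 512
  1. axis=0 (YZ plane), |mask|=39  ⇒  voxels=312
  2. axis=2 (XY plane), |mask|=36  ⇒  voxels=173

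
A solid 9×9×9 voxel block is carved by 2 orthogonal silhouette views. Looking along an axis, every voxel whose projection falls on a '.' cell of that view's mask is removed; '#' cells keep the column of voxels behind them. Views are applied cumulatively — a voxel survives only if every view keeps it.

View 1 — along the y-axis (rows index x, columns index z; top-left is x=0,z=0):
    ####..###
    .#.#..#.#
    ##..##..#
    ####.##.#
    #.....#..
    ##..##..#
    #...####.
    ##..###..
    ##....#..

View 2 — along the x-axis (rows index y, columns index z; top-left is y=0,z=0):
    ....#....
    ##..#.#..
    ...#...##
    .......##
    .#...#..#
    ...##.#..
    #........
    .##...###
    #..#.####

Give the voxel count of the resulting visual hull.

full grid |V| = 729
after view 1 [y-axis, 43 of 81 cells solid] → remaining = 387
after view 2 [x-axis, 28 of 81 cells solid] → remaining = 139

remaining voxels: 139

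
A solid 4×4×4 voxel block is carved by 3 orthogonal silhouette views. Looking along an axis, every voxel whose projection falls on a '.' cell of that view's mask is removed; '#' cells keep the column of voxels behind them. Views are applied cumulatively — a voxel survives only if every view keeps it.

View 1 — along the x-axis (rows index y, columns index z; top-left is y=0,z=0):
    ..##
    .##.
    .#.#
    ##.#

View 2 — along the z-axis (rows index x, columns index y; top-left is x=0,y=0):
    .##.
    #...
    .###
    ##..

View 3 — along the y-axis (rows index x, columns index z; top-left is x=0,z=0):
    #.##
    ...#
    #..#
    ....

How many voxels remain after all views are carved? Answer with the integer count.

remaining voxels: 6

start: 4×4×4 = 64 voxels
after view 1 [x-axis, 9 of 16 cells solid] → remaining = 36
after view 2 [z-axis, 8 of 16 cells solid] → remaining = 17
after view 3 [y-axis, 6 of 16 cells solid] → remaining = 6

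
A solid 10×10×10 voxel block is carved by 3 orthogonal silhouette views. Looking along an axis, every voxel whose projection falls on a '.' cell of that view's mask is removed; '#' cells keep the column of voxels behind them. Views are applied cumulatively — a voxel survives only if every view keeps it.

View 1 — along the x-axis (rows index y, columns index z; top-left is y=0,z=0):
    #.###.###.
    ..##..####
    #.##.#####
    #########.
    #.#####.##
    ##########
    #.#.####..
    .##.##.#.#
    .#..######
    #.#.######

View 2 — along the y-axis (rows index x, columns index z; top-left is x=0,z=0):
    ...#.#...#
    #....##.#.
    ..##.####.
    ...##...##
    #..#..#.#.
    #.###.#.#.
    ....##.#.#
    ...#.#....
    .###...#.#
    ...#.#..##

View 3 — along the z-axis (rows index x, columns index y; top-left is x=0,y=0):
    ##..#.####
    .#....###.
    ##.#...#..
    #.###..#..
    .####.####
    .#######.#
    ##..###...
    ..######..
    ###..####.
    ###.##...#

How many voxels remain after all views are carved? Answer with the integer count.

|visual hull| = 185

full grid |V| = 1000
carve view 1 (along x, YZ-mask fill 75/100): 750 voxels remain
carve view 2 (along y, XZ-mask fill 42/100): 318 voxels remain
carve view 3 (along z, XY-mask fill 60/100): 185 voxels remain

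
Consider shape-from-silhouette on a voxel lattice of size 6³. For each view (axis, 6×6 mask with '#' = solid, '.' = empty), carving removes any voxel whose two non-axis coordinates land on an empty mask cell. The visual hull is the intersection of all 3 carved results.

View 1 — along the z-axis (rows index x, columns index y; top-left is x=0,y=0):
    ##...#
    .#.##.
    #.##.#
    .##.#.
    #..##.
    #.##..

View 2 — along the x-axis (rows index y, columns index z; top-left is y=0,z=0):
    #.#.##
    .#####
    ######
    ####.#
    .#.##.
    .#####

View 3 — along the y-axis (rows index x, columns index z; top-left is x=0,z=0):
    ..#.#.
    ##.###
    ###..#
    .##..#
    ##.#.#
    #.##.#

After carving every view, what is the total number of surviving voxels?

57 voxels

before carving: 216 voxels (6×6×6)
step 1: project along z, AND mask (19/36) → |grid| = 114
step 2: project along x, AND mask (28/36) → |grid| = 88
step 3: project along y, AND mask (22/36) → |grid| = 57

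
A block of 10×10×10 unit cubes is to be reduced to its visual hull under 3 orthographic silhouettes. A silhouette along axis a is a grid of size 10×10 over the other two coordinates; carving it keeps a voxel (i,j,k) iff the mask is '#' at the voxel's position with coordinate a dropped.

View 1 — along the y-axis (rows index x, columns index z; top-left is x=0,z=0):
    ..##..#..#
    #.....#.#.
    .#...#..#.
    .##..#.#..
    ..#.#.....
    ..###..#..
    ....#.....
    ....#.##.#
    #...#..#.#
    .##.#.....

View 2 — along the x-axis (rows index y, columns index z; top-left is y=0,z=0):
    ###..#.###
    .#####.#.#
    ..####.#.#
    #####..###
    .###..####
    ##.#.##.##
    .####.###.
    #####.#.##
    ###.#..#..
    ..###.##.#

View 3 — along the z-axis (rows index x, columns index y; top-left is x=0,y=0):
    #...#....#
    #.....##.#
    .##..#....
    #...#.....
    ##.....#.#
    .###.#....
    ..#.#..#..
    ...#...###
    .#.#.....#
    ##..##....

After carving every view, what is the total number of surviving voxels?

before carving: 1000 voxels (10×10×10)
V1 y: intersect with XZ mask (32 set) -- 320 left
V2 x: intersect with YZ mask (68 set) -- 228 left
V3 z: intersect with XY mask (34 set) -- 83 left

83 voxels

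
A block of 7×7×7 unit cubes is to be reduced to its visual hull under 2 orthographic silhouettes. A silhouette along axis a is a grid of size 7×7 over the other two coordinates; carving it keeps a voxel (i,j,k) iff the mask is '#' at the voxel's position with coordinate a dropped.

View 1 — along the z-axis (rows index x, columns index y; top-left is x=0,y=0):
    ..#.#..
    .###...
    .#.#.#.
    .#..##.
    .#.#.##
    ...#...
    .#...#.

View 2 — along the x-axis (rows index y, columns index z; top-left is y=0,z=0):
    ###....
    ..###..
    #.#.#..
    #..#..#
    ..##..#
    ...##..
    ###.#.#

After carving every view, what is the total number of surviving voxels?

52 voxels

initial block: 7^3 = 343
carve view 1 (along z, XY-mask fill 18/49): 126 voxels remain
carve view 2 (along x, YZ-mask fill 22/49): 52 voxels remain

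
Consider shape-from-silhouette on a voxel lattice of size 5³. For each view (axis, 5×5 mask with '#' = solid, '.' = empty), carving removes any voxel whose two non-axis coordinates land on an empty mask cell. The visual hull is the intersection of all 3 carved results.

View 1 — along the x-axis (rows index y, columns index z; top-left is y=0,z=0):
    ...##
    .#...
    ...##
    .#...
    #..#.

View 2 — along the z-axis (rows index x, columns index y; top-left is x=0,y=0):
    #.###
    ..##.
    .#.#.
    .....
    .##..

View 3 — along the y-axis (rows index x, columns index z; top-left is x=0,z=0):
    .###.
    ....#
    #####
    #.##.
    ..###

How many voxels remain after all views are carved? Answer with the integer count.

voxel count = 9

initial block: 5^3 = 125
step 1: project along x, AND mask (8/25) → |grid| = 40
step 2: project along z, AND mask (10/25) → |grid| = 15
step 3: project along y, AND mask (15/25) → |grid| = 9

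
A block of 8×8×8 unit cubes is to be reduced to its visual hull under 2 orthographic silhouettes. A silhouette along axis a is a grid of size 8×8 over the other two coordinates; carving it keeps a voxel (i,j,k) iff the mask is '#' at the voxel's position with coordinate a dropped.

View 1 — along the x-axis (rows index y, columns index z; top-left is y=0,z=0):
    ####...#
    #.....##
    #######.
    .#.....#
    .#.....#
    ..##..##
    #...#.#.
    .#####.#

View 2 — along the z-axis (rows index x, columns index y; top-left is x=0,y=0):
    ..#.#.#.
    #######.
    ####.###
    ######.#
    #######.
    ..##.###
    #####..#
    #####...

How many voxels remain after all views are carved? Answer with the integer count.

voxel count = 189

start: 8×8×8 = 512 voxels
after view 1 [x-axis, 32 of 64 cells solid] → remaining = 256
after view 2 [z-axis, 47 of 64 cells solid] → remaining = 189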